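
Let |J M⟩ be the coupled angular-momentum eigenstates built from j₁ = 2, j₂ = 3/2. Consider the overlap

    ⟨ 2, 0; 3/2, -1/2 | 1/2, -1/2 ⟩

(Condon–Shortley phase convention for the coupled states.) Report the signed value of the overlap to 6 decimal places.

−√(1/5) = -0.447214

j₁+j₂−J=3  J+j₁−j₂=1  J−j₁+j₂=0  j₁+j₂+J+1=5
(j₁±m₁, j₂±m₂, J±M) = (2,2,1,2,0,1)
P² = 4/5
sum k=1..1:
  [1] −1/2 = -1/2
S = -1/2
C² = P²·S² = 1/5 ; C = -0.447214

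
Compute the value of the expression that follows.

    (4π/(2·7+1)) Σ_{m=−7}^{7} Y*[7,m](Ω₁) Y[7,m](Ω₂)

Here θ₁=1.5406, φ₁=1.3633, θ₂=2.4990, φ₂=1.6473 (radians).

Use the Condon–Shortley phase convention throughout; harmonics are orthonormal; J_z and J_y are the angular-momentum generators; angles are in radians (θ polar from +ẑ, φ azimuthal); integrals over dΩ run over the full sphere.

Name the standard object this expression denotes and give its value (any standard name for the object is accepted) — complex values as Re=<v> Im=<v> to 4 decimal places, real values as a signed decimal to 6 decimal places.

Legendre polynomial (addition theorem), +0.301611

This sum is the spherical-harmonic addition theorem: it equals the Legendre polynomial P_l(cos γ) of the angle γ between the two directions.
Expand P_7 via completeness: Σ_{m} conj(Y_{7,m}) at Ω₁ times Y_{7,m} at Ω₂ —
  term(m=-7) = (-0.002803, -0.006325)   from Y*(Ω₁)=(-0.494961, -0.058840), Y(Ω₂)=(0.007083, 0.011936)
  term(m=-6) = (0.000519, 0.003874)   from Y*(Ω₁)=(-0.018032, 0.053370), Y(Ω₂)=(0.062194, -0.030738)
  term(m=-5) = (-0.011299, 0.074361)   from Y*(Ω₁)=(-0.311517, -0.183913), Y(Ω₂)=(-0.077606, -0.192890)
  term(m=-4) = (0.011245, -0.024212)   from Y*(Ω₁)=(-0.044601, 0.048766), Y(Ω₂)=(-0.385187, 0.121696)
  term(m=-3) = (0.098973, -0.113120)   from Y*(Ω₁)=(-0.189385, -0.263887), Y(Ω₂)=(0.105275, 0.450612)
  term(m=-2) = (-0.008630, 0.005507)   from Y*(Ω₁)=(-0.064351, 0.028352), Y(Ω₂)=(0.143886, -0.022189)
  term(m=-1) = (0.101458, -0.029615)   from Y*(Ω₁)=(-0.064151, -0.304715), Y(Ω₂)=(0.025941, 0.338421)
  term(m=+0) = (-0.018904, -0.000000)   from Y*(Ω₁)=(-0.071566, -0.000000), Y(Ω₂)=(0.264143, 0.000000)
  term(m=+1) = (0.101458, 0.029615)   from Y*(Ω₁)=(0.064151, -0.304715), Y(Ω₂)=(-0.025941, 0.338421)
  term(m=+2) = (-0.008630, -0.005507)   from Y*(Ω₁)=(-0.064351, -0.028352), Y(Ω₂)=(0.143886, 0.022189)
  term(m=+3) = (0.098973, 0.113120)   from Y*(Ω₁)=(0.189385, -0.263887), Y(Ω₂)=(-0.105275, 0.450612)
  term(m=+4) = (0.011245, 0.024212)   from Y*(Ω₁)=(-0.044601, -0.048766), Y(Ω₂)=(-0.385187, -0.121696)
  term(m=+5) = (-0.011299, -0.074361)   from Y*(Ω₁)=(0.311517, -0.183913), Y(Ω₂)=(0.077606, -0.192890)
  term(m=+6) = (0.000519, -0.003874)   from Y*(Ω₁)=(-0.018032, -0.053370), Y(Ω₂)=(0.062194, 0.030738)
  term(m=+7) = (-0.002803, 0.006325)   from Y*(Ω₁)=(0.494961, -0.058840), Y(Ω₂)=(-0.007083, 0.011936)
Σ over m = (0.360021, -0.000000); ×(4π/15) → (0.301611, -0.000000). Real part: 0.301611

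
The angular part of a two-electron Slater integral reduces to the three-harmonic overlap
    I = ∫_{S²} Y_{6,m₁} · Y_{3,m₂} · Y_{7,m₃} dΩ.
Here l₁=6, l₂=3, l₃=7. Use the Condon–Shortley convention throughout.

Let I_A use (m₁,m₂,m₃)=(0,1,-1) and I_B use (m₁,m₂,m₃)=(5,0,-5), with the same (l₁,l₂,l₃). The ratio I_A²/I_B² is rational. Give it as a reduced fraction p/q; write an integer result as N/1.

l's match ⇒ only the (l;m) 3-j factors differ between A and B.
A: triangle coeff Δ(6,3,7) = 1/2042040; Σ_t [0,2]: t=0:+1/829440 t=1:−1/86400 t=2:+1/138240 = -13/4147200; (3j)²=13/3740 [(6 3 7; 0 1 -1)], sign=-1
B: triangle coeff Δ(6,3,7) = 1/2042040; Σ_t [0,1]: t=0:+1/4354560 t=1:−1/14515200 = 1/6220800; (3j)²=77/4420 [(6 3 7; 5 0 -5)], sign=+1
I_A²/I_B² = (13/3740)/(77/4420) = 169/847

169/847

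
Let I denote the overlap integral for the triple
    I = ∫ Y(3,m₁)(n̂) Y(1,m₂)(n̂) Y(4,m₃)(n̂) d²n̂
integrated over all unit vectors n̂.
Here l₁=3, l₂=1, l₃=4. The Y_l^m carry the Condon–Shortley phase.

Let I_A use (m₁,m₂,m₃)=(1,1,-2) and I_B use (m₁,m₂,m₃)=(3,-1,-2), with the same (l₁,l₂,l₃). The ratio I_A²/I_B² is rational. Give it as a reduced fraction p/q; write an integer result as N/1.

15/1

Shared (l₁,l₂,l₃)=(3,1,4): N and (l;000)² cancel in I_A²/I_B².
A: Δ = 0!·6!·2!/9! = 1/252; Racah Σ t=0..0: t=0:+1/96 = 1/96; ⇒ 3j(3 1 4; 1 1 -2)² = 5/84, sgn +1
B: Δ = 0!·6!·2!/9! = 1/252; Racah Σ t=0..0: t=0:+1/1440 = 1/1440; ⇒ 3j(3 1 4; 3 -1 -2)² = 1/252, sgn +1
I_A²/I_B² = (5/84)/(1/252) = 15/1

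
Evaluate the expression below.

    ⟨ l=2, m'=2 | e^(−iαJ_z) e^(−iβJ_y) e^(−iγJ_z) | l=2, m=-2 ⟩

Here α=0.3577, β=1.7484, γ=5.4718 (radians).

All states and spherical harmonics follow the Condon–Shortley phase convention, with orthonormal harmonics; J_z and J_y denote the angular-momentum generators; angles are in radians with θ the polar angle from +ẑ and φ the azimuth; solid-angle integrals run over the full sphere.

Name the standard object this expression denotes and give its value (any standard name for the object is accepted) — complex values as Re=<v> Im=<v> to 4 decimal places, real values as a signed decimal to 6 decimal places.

This is a Wigner D-matrix element — the rotation-matrix element ⟨l m'| R(α,β,γ) |l m⟩ in the angular-momentum basis.
Split into d^2_{2,-2}(β=1.7484) × two z-phases.
With c≡cos(β/2)=0.641611 and s≡sin(β/2)=0.767030, N=[24·1·1·24]^{1/2}=24.000000
k∈{0} keeps every argument non-negative
  k=0: (−1)^4·24.0000/(24)·0.6416^0·0.7670^4 = +0.346139
d^2_{2,-2}(1.7484) = +0.346139
Attach z-rotation phases: D = e^{-i(2)(0.3577)}·(+0.346139)·e^{-i(-2)(5.4718)} = -0.240306-0.249129i

Wigner D-matrix element, Re=-0.2403 Im=-0.2491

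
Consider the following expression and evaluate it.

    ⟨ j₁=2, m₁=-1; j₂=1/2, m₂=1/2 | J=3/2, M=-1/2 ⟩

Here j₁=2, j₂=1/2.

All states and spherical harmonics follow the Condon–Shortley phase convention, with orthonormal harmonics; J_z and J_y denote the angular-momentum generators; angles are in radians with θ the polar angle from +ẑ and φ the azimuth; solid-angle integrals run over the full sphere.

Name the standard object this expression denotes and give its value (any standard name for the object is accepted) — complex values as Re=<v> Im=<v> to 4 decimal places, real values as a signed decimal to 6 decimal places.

This is a Clebsch–Gordan (vector-coupling) coefficient.
triangle: 1!*3!*0!/5! = 6/120
(j±m)!: 1!*3!*1!*0!*1!*2! = 12
prefactor² = (2J+1)*Δ*N² = 12/5
  k=1: −1/(1!*0!*2!*0!*1!*0!) = -1/2
Σ = -1/2  ⇒  CG² = 12/5*(-1/2)² = 3/5
CG = −√(3/5) = -0.774597

Clebsch–Gordan coefficient, −√(3/5) ≈ -0.774597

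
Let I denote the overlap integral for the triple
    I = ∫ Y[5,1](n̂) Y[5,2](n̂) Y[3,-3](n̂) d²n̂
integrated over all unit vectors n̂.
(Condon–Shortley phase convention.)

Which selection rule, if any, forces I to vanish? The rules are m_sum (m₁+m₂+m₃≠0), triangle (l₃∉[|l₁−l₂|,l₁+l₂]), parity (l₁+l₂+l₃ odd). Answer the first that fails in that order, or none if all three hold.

parity

azimuthal sum: 1 + 2 − 3 = 0  ✓
0 ≤ 3 ≤ 10 (triangle on l)  ✓
L = 5 + 5 + 3 = 13 (odd)  ✗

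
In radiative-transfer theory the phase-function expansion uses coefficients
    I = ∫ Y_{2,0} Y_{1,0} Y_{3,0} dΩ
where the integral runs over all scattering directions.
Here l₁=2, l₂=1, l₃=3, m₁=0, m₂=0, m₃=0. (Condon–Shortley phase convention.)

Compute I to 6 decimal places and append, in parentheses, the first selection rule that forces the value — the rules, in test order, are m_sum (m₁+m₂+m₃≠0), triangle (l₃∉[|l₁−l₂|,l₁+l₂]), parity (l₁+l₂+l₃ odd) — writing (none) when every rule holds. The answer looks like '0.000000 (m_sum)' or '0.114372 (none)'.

0.247767 (none)

Checks pass: Σm=0; 6 even; l₃=3∈[1,3].
(2·2+1)(2·1+1)(2·3+1) = 105
Δ: 0! 4! 2! / 7! → 1/105
sum: t=0:+1/4 = 1/4
3j²(2 1 3; 0 0 0) = Δ·Π!·Σ² = 3/35  (sign -1)
(m-triple is (0,0,0) — same symbol as above.)
combine: 4πI² = 105·3/35·3/35 = 27/35
take √, sign +1: I = 0.24776670
No selection rule forces the value: the integral is nonzero (none).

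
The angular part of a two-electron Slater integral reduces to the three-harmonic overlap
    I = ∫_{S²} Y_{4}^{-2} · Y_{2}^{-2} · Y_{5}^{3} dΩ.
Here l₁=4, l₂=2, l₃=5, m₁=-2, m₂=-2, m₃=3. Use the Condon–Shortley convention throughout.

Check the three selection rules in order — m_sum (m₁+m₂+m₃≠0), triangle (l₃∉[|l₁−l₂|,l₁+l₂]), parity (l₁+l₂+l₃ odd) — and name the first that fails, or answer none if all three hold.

m_sum

m₁+m₂+m₃ = -2 − 2 + 3 = -1  ✗
triangle: |4−2|=2 ≤ l₃=5 ≤ 4+2=6
parity: l₁+l₂+l₃ = 11 is odd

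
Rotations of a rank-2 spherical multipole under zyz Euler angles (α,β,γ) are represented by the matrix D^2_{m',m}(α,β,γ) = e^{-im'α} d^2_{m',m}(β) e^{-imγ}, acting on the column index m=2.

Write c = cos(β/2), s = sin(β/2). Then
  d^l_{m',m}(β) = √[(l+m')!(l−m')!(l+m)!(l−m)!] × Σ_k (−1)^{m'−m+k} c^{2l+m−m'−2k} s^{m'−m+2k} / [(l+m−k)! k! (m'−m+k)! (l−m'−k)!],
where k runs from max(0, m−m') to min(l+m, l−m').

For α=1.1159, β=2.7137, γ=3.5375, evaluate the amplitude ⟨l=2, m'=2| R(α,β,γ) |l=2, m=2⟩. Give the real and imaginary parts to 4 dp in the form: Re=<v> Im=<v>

Re=-0.0020 Im=-0.0002

D^2_{2,2}(1.1159,2.7137,3.5375) = e^{-i·2·1.1159}·d^2_{2,2}(2.7137)·e^{-i·2·3.5375}. Compute d first:
With c≡cos(β/2)=0.212318 and s≡sin(β/2)=0.977201, N=[24·1·24·1]^{1/2}=24.000000
k∈{0} keeps every argument non-negative
  k=0: (−1)^0·24.0000/(24)·0.2123^4·0.9772^0 = +0.002032
d^2_{2,2}(2.7137) = +0.002032
Phases: e^{-i·(2)·1.1159}=-0.613909-0.789376i, e^{-i·(2)·3.5375}=+0.702555-0.711629i ⇒ D=-0.002018-0.000239i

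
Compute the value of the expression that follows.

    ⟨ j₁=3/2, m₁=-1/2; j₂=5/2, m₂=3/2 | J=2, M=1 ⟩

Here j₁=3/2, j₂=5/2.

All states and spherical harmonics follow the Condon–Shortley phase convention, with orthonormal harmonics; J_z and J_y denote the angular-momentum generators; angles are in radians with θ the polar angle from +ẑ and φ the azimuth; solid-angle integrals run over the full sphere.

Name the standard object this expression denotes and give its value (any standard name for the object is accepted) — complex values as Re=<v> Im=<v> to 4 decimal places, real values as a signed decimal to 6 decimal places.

This is a Clebsch–Gordan (vector-coupling) coefficient.
√[5·2!1!3!/7! · 1!2!4!1!3!1!] = √(24/7)
  +(−1)^1/∏(1,1,1,3,0,0)! = -1/6  (running -1/6)
  +(−1)^2/∏(2,0,0,2,1,1)! = 1/4  (running 1/12)
⟨..|..⟩ = √(24/7)·(1/12) = +0.154303

Clebsch–Gordan coefficient, +√(1/42) ≈ +0.154303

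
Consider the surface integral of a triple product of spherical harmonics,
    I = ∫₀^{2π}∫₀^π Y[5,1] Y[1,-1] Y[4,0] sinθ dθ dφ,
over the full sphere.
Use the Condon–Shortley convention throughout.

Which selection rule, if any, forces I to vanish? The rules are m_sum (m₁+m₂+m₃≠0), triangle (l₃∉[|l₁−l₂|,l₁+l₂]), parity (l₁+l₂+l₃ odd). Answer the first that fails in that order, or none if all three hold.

none

azimuthal sum: 1 − 1 + 0 = 0  ✓
4 ≤ 4 ≤ 6 (triangle on l)  ✓
L = 5 + 1 + 4 = 10 (even)  ✓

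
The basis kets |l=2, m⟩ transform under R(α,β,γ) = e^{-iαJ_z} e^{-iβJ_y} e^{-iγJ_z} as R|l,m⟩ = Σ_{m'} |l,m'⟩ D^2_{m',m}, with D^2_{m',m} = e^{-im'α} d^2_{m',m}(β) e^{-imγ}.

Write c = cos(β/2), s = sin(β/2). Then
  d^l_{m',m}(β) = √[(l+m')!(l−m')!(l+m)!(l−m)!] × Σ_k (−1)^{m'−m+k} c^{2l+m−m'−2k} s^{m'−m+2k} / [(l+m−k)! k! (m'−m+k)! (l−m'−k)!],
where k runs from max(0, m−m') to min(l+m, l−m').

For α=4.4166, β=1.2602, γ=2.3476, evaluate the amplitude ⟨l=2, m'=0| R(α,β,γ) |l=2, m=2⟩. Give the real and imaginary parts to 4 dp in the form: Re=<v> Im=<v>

Split into d^2_{0,2}(β=1.2602) × two z-phases.
Half-angle: c=0.807969, s=0.589226. N=√(2·2·24·1)=9.797959
k∈{2} keeps every argument non-negative
  k=2: (−1)^0·9.7980/(4)·0.8080^2·0.5892^2 = +0.555172
d^2_{0,2}(1.2602) = +0.555172
Attach z-rotation phases: D = e^{-i(0)(4.4166)}·(+0.555172)·e^{-i(2)(2.3476)} = -0.009542+0.555090i

Re=-0.0095 Im=0.5551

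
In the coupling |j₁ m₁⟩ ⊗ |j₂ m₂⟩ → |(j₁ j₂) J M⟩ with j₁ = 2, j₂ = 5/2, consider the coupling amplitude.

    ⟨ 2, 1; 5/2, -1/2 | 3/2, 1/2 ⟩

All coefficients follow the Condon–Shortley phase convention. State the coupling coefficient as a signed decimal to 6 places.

-0.487950  (= −√(5/21))

j₁+j₂−J=3  J+j₁−j₂=1  J−j₁+j₂=2  j₁+j₂+J+1=7
(j₁±m₁, j₂±m₂, J±M) = (3,1,2,3,2,1)
P² = 48/35
sum k=0..1:
  [0] +1/12 = 1/12
  [1] −1/2 = -1/2
S = -5/12
C² = P²·S² = 5/21 ; C = -0.487950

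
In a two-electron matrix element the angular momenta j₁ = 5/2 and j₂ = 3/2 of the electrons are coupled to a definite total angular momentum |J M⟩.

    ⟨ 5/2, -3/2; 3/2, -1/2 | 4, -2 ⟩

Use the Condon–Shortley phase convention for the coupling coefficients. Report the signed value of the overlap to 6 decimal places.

+0.731925  (= +√(15/28))

triangle: 0!×5!×3!/9! = 720/362880
(j±m)!: 1!×4!×1!×2!×2!×6! = 69120
prefactor² = (2J+1)×Δ×N² = 8640/7
  k=0: +1/(0!×0!×4!×1!×1!×2!) = 1/48
Σ = 1/48  ⇒  CG² = 8640/7×(1/48)² = 15/28
CG = +√(15/28) = +0.731925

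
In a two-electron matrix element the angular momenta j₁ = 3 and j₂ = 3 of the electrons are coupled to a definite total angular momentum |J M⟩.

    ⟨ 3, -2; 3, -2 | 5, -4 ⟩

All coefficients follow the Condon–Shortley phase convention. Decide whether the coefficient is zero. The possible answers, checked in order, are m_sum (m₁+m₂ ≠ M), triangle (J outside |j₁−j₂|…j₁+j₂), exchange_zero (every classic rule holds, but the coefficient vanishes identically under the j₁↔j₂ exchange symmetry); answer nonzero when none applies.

exchange_zero

m-sum: m₁+m₂ = -2+(-2) = -4, M = -4  ✓
triangle: |j₁−j₂| = 0 ≤ J = 5 ≤ j₁+j₂ = 6  ✓
exchange: j₁=j₂ and m₁=m₂, and (−1)^(j₁+j₂−J) = (−1)^1 = −1 forces ⟨j₁m₁;j₂m₂|JM⟩ = −⟨j₂m₂;j₁m₁|JM⟩ = −⟨j₁m₁;j₂m₂|JM⟩ ⇒ the coefficient vanishes identically
Racah sum check: Σ_k collapses to 0 ⇒ CG = 0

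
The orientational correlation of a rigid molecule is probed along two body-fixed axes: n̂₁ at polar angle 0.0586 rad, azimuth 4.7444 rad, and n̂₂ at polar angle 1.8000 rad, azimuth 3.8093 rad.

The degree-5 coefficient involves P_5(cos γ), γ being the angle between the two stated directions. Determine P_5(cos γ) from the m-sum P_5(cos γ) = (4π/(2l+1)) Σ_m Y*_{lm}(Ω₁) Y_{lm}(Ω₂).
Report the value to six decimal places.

-0.301030

Addition theorem: P_5(cos γ) = (4π/11) Σ_m Y*_{lm}(Ω₁) Y_{lm}(Ω₂), m = −5…5:
  m=-5: Y*=+0.000000-0.000000i  Y=+0.398675-0.079548i  product -0.000000-0.000000i
  m=-4: Y*=+0.000017+0.000002i  Y=+0.267303+0.136038i  product +0.000004+0.000003i
  m=-3: Y*=-0.000053+0.000551i  Y=-0.071674-0.155328i  product +0.000089-0.000031i
  m=-2: Y*=-0.011523-0.000739i  Y=+0.071976-0.300116i  product -0.001051+0.003405i
  m=-1: Y*=+0.004745-0.148189i  Y=-0.081625+0.064363i  product +0.009151+0.012401i
  m=+0: Y*=+0.911658-0.000000i  Y=-0.307017+0.000000i  product -0.279894+0.000000i
  m=+1: Y*=-0.004745-0.148189i  Y=+0.081625+0.064363i  product +0.009151-0.012401i
  m=+2: Y*=-0.011523+0.000739i  Y=+0.071976+0.300116i  product -0.001051-0.003405i
  m=+3: Y*=+0.000053+0.000551i  Y=+0.071674-0.155328i  product +0.000089+0.000031i
  m=+4: Y*=+0.000017-0.000002i  Y=+0.267303-0.136038i  product +0.000004-0.000003i
  m=+5: Y*=-0.000000-0.000000i  Y=-0.398675-0.079548i  product -0.000000+0.000000i
Σ over m = -0.263508-0.000000i; ×(4π/11) → -0.301030-0.000000i. Real part: -0.301030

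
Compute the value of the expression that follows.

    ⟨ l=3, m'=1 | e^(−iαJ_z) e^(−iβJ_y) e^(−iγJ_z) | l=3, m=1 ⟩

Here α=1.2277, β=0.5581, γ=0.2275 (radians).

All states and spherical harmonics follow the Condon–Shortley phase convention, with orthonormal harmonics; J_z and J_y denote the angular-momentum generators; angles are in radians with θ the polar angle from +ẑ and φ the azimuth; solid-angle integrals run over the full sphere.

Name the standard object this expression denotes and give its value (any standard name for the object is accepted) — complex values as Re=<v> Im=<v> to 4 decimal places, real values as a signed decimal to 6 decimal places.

Wigner D-matrix element, Re=0.0349 Im=-0.3008

This is a Wigner D-matrix element — the rotation-matrix element ⟨l m'| R(α,β,γ) |l m⟩ in the angular-momentum basis.
D^3_{1,1}(1.2277,0.5581,0.2275) = e^{-i·1·1.2277}·d^3_{1,1}(0.5581)·e^{-i·1·0.2275}. Compute d first:
Half-angle: c=0.961318, s=0.275443. N=√(24·2·24·2)=48.000000
k: max(0,(1)−(1))=0 … min(3+(1),3−(1))=2
  k=0: (−1)^0·48.0000/(48)·0.9613^6·0.2754^0 = +0.789226
  k=1: (−1)^1·48.0000/(6)·0.9613^4·0.2754^2 = -0.518346
  k=2: (−1)^2·48.0000/(8)·0.9613^2·0.2754^4 = +0.031916
d^3_{1,1}(0.5581) = +0.789226 -0.518346 +0.031916 = +0.302796
Phases: e^{-i·(1)·1.2277}=+0.336405-0.941718i, e^{-i·(1)·0.2275}=+0.974233-0.225543i ⇒ D=+0.034924-0.300775i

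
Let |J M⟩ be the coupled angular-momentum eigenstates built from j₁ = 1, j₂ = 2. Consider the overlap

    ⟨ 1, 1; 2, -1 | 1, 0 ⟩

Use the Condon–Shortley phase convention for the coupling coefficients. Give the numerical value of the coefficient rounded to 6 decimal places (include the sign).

j₁+j₂−J=2  J+j₁−j₂=0  J−j₁+j₂=2  j₁+j₂+J+1=5
(j₁±m₁, j₂±m₂, J±M) = (2,0,1,3,1,1)
P² = 6/5
sum k=0..0:
  [0] +1/2 = 1/2
S = 1/2
C² = P²·S² = 3/10 ; C = +0.547723

+0.547723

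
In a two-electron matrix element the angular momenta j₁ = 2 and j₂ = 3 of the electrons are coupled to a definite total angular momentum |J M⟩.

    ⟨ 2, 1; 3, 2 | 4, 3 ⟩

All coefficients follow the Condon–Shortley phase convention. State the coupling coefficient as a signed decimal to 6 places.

−√(1/20) = -0.223607

√[9·1!3!5!/10! · 3!1!5!1!7!1!] = √(6480)
  +(−1)^0/∏(0,1,1,5,2,0)! = 1/240  (running 1/240)
  +(−1)^1/∏(1,0,0,4,3,1)! = -1/144  (running -1/360)
⟨..|..⟩ = √(6480)·(-1/360) = -0.223607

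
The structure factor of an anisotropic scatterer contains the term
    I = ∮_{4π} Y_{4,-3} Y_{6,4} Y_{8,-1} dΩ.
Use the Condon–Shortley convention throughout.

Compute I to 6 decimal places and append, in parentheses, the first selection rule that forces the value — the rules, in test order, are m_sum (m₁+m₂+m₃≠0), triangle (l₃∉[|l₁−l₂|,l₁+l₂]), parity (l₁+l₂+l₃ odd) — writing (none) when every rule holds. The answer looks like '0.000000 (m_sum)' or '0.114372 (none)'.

Checks pass: Σm=0; 18 even; l₃=8∈[2,10].
(2·4+1)(2·6+1)(2·8+1) = 1989
Δ: 2! 6! 10! / 19! → 1/23279256
sum: t=0:+1/1658880 t=1:−1/518400 t=2:+1/1658880 = -1/1382400
3j²(4 6 8; 0 0 0) = Δ·Π!·Σ² = 504/46189  (sign -1)
sum: t=1:−1/261273600 t=2:+1/19353600 = 1/20901888
3j²(4 6 8; -3 4 -1) = Δ·Π!·Σ² = 21875/3325608  (sign -1)
combine: 4πI² = 1989·504/46189·21875/3325608 = 1378125/9653501
take √, sign +1: I = 0.10658521
No selection rule forces the value: the integral is nonzero (none).

0.106585 (none)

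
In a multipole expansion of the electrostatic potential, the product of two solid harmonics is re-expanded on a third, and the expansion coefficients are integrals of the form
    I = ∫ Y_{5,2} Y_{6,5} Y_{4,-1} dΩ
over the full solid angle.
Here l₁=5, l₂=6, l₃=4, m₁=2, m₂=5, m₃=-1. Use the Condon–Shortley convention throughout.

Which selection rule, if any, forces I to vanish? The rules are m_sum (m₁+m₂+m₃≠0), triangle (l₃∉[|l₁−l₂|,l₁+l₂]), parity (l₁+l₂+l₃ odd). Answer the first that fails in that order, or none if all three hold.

m_sum

Σmᵢ = 6  ✗
l₃∈[|l₁−l₂|,l₁+l₂]=[1,11], have l₃=4
Σlᵢ = 15 ⇒ odd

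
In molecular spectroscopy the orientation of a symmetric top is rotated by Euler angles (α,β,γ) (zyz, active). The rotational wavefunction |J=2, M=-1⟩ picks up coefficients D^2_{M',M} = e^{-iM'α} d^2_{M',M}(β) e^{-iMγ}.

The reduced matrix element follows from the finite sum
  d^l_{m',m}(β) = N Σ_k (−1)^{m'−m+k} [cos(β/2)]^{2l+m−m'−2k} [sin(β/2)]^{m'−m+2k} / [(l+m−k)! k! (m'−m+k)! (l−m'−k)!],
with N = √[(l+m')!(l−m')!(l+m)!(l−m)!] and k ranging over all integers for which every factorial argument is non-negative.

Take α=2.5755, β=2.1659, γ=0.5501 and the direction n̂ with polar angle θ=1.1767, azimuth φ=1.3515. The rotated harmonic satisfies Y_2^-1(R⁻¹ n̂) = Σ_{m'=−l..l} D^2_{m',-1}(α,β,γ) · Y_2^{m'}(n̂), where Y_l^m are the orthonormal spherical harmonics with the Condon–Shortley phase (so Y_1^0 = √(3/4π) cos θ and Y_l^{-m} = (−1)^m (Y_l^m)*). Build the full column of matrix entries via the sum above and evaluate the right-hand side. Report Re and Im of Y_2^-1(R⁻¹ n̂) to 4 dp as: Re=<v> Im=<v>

Re=-0.0302 Im=0.0166

Need the full column D^2_{m',-1} for m'=−2..2 at α=2.5755, β=2.1659, γ=0.5501.
cos(β/2)=0.468725, sin(β/2)=0.883344
d^2_{-2,-1}: single k=1 term ⇒ +0.181934;  D = +0.151972-0.100021i
d^2_{-1,-1}: k∈[0..1] ⇒ +0.048269 -0.514300 = -0.466031;  D = +0.465971-0.007453i
d^2_{0,-1}: k∈[0..1] ⇒ -0.222822 +0.791377 = +0.568555;  D = +0.484677+0.297225i
d^2_{1,-1}: k∈[0..1] ⇒ +0.514300 -0.608864 = -0.094564;  D = +0.041523+0.084959i
d^2_{2,-1}: single k=0 term ⇒ -0.646157;  D = +0.071890-0.642145i
Y_2^{m'}(θ=1.1767,φ=1.3515) and Σ D·Y over m':
  (+0.1520-0.1000i)·(-0.2982-0.1399i)  (+0.4660-0.0075i)·(+0.0596-0.2673i)  (+0.4847+0.2972i)·(-0.1759+0.0000i)  (+0.0415+0.0850i)·(-0.0596-0.2673i)  (+0.0719-0.6421i)·(-0.2982+0.1399i)
Y_2^-1(R⁻¹ n̂) = -0.030167+0.016620i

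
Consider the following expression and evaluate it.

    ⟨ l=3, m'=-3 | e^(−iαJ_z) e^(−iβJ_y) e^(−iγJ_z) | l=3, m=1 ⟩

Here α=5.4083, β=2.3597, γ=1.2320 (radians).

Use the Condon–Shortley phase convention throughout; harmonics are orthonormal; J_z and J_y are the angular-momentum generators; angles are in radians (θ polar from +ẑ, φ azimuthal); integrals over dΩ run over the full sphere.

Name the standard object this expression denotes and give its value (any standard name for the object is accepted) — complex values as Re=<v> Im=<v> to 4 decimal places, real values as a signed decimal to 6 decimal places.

Wigner D-matrix element, Re=-0.3103 Im=0.2694

This is a Wigner D-matrix element — the rotation-matrix element ⟨l m'| R(α,β,γ) |l m⟩ in the angular-momentum basis.
First d^3_{-3,1}(β=2.3597), then the phase factors e^{-i(-3)α} and e^{-i(1)γ}:
Half-angle: c=0.381064, s=0.924549. N=√(1·720·24·2)=185.903201
k: max(0,(1)−(-3))=4 … min(3+(1),3−(-3))=4
  k=4: (−1)^0·185.9032/(48)·0.3811^2·0.9245^4 = +0.410922
d^3_{-3,1}(2.3597) = +0.410922
Attach z-rotation phases: D = e^{-i(-3)(5.4083)}·(+0.410922)·e^{-i(1)(1.2320)} = -0.310268+0.269428i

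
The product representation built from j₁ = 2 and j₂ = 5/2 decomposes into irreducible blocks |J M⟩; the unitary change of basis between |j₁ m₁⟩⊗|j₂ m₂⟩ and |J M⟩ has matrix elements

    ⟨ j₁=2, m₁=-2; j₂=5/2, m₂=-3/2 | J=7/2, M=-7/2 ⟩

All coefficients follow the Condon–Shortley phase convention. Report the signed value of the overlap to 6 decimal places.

-0.666667  (= −√(4/9))

√[8·1!3!4!/9! · 0!4!1!4!0!7!] = √(9216)
  +(−1)^1/∏(1,0,3,0,0,4)! = -1/144  (running -1/144)
⟨..|..⟩ = √(9216)·(-1/144) = -0.666667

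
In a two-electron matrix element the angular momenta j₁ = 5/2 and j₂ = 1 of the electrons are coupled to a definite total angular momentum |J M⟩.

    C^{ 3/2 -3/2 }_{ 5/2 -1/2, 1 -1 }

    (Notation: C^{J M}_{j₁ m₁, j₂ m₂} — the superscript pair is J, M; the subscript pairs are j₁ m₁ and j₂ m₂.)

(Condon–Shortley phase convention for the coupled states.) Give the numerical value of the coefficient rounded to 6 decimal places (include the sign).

+0.258199  (= +√(1/15))

√[4·2!3!0!/6! · 2!3!0!2!0!3!] = √(48/5)
  +(−1)^0/∏(0,2,3,0,0,0)! = 1/12  (running 1/12)
⟨..|..⟩ = √(48/5)·(1/12) = +0.258199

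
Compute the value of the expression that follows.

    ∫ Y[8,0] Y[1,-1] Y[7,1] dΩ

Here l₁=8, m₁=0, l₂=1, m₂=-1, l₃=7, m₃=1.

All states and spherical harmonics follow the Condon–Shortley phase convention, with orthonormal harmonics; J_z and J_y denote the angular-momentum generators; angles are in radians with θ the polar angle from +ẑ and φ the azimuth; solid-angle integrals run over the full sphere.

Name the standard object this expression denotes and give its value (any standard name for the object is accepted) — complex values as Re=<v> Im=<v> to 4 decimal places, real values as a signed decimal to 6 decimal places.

This is a Gaunt coefficient — the integral of a triple product of spherical harmonics over the sphere.
m-sum 0 ✓  L=16 even ✓  7≤7≤9 ✓
Π(2lᵢ+1) = 17×3×15 = 765
triangle coeff Δ(8,1,7) = 1/2040
Σ_t [1,1]: t=1:−1/25401600 = -1/25401600
(3j)²=8/255 [(8 1 7; 0 0 0)], sign=+1
Σ_t [0,0]: t=0:+1/58060800 = 1/58060800
(3j)²=7/510 [(8 1 7; 0 -1 1)], sign=+1
⇒ 4πI² = 28/85
I = (+1)√(28/85/(4π)) = 0.16190663

Gaunt coefficient, +0.161907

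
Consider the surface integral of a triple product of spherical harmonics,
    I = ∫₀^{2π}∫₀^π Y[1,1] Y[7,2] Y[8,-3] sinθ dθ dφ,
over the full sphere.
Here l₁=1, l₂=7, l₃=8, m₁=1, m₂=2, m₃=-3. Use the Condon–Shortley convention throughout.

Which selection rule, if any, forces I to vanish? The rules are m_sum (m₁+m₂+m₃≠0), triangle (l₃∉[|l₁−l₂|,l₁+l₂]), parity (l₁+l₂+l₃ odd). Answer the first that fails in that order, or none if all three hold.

m₁+m₂+m₃ = 1 + 2 − 3 = 0  ✓
triangle: |1−7|=6 ≤ l₃=8 ≤ 1+7=8  ✓
parity: l₁+l₂+l₃ = 16 is even  ✓

none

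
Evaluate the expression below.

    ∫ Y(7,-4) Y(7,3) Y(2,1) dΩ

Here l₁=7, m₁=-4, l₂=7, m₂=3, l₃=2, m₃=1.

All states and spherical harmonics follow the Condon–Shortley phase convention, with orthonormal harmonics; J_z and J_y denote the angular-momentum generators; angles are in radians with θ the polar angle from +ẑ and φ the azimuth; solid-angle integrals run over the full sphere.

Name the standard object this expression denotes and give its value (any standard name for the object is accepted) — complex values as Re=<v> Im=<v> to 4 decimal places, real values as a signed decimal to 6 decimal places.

Gaunt coefficient, +0.162315

This is a Gaunt coefficient — the integral of a triple product of spherical harmonics over the sphere.
Checks pass: Σm=0; 16 even; l₃=2∈[0,14].
(2·7+1)(2·7+1)(2·2+1) = 1125
Δ: 12! 2! 2! / 17! → 1/185640
sum: t=5:−1/2419200 t=6:+1/518400 t=7:−1/2419200 = 1/907200
3j²(7 7 2; 0 0 0) = Δ·Π!·Σ² = 56/3315  (sign +1)
sum: t=9:−1/4354560 t=10:+1/14515200 = -1/6220800
3j²(7 7 2; -4 3 1) = Δ·Π!·Σ² = 77/4420  (sign +1)
combine: 4πI² = 1125·56/3315·77/4420 = 16170/48841
take √, sign +1: I = 0.16231468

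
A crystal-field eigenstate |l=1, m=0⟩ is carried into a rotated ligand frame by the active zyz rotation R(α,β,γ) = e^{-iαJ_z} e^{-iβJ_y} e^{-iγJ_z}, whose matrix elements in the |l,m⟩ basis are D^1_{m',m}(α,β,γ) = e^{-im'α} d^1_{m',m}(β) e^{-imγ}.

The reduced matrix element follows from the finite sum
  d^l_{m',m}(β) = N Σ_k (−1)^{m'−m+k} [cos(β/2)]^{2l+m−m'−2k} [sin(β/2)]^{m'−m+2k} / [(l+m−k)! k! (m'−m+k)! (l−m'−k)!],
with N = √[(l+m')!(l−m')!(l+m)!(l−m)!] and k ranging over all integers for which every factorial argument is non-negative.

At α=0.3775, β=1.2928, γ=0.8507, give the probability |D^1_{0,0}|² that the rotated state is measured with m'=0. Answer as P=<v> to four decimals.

P=0.0753

Split into d^1_{0,0}(β=1.2928) × two z-phases.
With c≡cos(β/2)=0.798257 and s≡sin(β/2)=0.602317, N=[1·1·1·1]^{1/2}=1.000000
The bounds max(0,m−m')=0 and min(l+m,l−m')=1 give 2 terms
  k=0: (−1)^0·1.0000/(1)·0.7983^2·0.6023^0 = +0.637215
  k=1: (−1)^1·1.0000/(1)·0.7983^0·0.6023^2 = -0.362785
d^1_{0,0}(1.2928) = +0.637215 -0.362785 = +0.274429
|D^1_{0,0}|² = |d^1_{0,0}(β)|² = (+0.274429)² = 0.075312 (the z-rotation phases have unit modulus)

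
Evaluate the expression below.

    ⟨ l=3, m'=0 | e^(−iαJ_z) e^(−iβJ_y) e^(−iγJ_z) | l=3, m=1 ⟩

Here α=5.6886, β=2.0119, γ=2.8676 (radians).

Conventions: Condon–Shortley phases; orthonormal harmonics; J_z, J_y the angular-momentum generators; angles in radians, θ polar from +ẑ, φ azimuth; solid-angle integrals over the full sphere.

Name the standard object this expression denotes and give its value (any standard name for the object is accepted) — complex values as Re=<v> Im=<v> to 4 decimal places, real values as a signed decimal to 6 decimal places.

This is a Wigner D-matrix element — the rotation-matrix element ⟨l m'| R(α,β,γ) |l m⟩ in the angular-momentum basis.
Split into d^3_{0,1}(β=2.0119) × two z-phases.
With c≡cos(β/2)=0.535286 and s≡sin(β/2)=0.844671, N=[6·6·24·2]^{1/2}=41.569219
k: max(0,(1)−(0))=1 … min(3+(1),3−(0))=3
  k=1: (−1)^0·41.5692/(12)·0.5353^5·0.8447^1 = +0.128590
  k=2: (−1)^1·41.5692/(4)·0.5353^3·0.8447^3 = -0.960577
  k=3: (−1)^2·41.5692/(12)·0.5353^1·0.8447^5 = +0.797286
d^3_{0,1}(2.0119) = +0.128590 -0.960577 +0.797286 = -0.034701
Attach z-rotation phases: D = e^{-i(0)(5.6886)}·(-0.034701)·e^{-i(1)(2.8676)} = +0.033406+0.009389i

Wigner D-matrix element, Re=0.0334 Im=0.0094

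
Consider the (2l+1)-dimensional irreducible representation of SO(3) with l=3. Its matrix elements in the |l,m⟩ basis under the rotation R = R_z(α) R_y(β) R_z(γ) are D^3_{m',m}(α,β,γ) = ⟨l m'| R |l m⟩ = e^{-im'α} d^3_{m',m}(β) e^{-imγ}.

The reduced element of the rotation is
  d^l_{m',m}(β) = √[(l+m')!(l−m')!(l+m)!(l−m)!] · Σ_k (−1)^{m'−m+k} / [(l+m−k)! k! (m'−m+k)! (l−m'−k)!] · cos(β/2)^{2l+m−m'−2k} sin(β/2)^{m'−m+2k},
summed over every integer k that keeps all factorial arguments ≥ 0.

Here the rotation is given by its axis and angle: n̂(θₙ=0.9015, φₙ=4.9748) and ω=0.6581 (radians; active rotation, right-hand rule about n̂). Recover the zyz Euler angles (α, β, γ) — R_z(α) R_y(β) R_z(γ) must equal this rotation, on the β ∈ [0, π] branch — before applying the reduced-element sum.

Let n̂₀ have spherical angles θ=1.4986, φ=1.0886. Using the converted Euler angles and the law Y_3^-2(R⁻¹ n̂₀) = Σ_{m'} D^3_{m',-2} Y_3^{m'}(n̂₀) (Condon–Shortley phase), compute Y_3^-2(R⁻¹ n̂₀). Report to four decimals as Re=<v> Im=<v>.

Axis–angle → zyz. n̂ = (sinθₙcosφₙ, sinθₙsinφₙ, cosθₙ) = (+0.203444, -0.757411, +0.620434), ω = 0.6581.
R = I cosω + sinω [n̂]ₓ + (1−cosω) n̂n̂ᵀ gives
  R = [+0.799800, -0.411648, -0.436883; +0.347286, +0.910964, -0.222570; +0.489605, +0.026289, +0.871548]
β = atan2(√(R₁₃²+R₂₃²), R₃₃) = 0.512446; α = atan2(R₂₃, R₁₃) mod 2π = 3.612773; γ = atan2(R₃₂, −R₃₁) mod 2π = 3.087951
Need the full column D^3_{m',-2} for m'=−3..3 at α=3.6128, β=0.5124, γ=3.0880.
cos(β/2)=0.967354, sin(β/2)=0.253429
d^3_{-3,-2}: single k=1 term ⇒ +0.525846;  D = -0.137491-0.507553i
d^3_{-2,-2}: k∈[0..1] ⇒ +0.819432 -0.281205 = +0.538227;  D = +0.361216+0.399013i
d^3_{-1,-2}: k∈[0..1] ⇒ -0.678864 +0.093186 = -0.585678;  D = +0.547326+0.208453i
d^3_{0,-2}: k∈[0..1] ⇒ +0.308045 -0.021142 = +0.286902;  D = +0.285253-0.030721i
d^3_{1,-2}: k∈[0..1] ⇒ -0.093186 +0.003198 = -0.089989;  D = +0.075348-0.049200i
d^3_{2,-2}: k∈[0..1] ⇒ +0.019300 -0.000265 = +0.019035;  D = +0.009477-0.016508i
d^3_{3,-2}: single k=0 term ⇒ -0.002477;  D = +0.000124-0.002474i
Y_3^{m'}(θ=1.4986,φ=1.0886) and Σ D·Y over m':
  (-0.1375-0.5076i)·(-0.4108+0.0513i)  (+0.3612+0.3990i)·(-0.0418-0.0603i)  (+0.5473+0.2085i)·(-0.1456+0.2782i)  (+0.2853-0.0307i)·(-0.0801+0.0000i)  (+0.0753-0.0492i)·(+0.1456+0.2782i)  (+0.0095-0.0165i)·(-0.0418+0.0603i)  (+0.0001-0.0025i)·(+0.4108+0.0513i)
Y_3^-2(R⁻¹ n̂) = -0.043614+0.301398i

Re=-0.0436 Im=0.3014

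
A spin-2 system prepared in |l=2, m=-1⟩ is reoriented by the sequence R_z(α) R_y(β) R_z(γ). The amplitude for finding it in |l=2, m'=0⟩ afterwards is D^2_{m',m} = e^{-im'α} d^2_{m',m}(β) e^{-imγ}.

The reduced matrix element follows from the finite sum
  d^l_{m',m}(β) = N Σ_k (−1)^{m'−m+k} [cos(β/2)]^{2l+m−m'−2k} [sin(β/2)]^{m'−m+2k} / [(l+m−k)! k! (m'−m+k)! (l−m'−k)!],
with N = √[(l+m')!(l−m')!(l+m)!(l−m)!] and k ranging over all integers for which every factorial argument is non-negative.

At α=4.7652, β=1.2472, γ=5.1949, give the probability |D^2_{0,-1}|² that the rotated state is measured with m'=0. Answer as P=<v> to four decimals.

P=0.1363

Split into d^2_{0,-1}(β=1.2472) × two z-phases.
With c≡cos(β/2)=0.811781 and s≡sin(β/2)=0.583961, N=[2·2·1·6]^{1/2}=4.898979
The bounds max(0,m−m')=0 and min(l+m,l−m')=1 give 2 terms
  k=0: (−1)^1·4.8990/(2)·0.8118^3·0.5840^1 = -0.765204
  k=1: (−1)^2·4.8990/(2)·0.8118^1·0.5840^3 = +0.395974
d^2_{0,-1}(1.2472) = -0.765204 +0.395974 = -0.369229
|D^2_{0,-1}|² = |d^2_{0,-1}(β)|² = (-0.369229)² = 0.136330 (the z-rotation phases have unit modulus)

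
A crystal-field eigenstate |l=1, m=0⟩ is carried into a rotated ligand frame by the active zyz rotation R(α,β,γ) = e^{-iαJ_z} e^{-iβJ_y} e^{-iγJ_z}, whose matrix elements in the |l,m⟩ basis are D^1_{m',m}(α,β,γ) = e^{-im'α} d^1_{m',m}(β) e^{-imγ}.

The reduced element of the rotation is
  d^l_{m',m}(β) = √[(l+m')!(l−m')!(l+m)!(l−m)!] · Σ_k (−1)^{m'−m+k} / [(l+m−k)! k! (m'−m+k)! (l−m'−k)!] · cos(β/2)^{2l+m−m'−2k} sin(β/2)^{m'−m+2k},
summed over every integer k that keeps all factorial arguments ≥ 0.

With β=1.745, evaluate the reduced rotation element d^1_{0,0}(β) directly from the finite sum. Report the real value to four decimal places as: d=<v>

d=-0.1733

d^1_{0,0}(β=1.7450) via the finite sum:
c=cos(1.745000/2)=0.642914, s=sin(1.745000/2)=0.765939; N=√[1·1·1·1]=1.000000
The bounds max(0,m−m')=0 and min(l+m,l−m')=1 give 2 terms
  k=0: (−1)^0·1.0000/(1)·0.6429^2·0.7659^0 = +0.413338
  k=1: (−1)^1·1.0000/(1)·0.6429^0·0.7659^2 = -0.586662
d^1_{0,0}(1.7450) = +0.413338 -0.586662 = -0.173324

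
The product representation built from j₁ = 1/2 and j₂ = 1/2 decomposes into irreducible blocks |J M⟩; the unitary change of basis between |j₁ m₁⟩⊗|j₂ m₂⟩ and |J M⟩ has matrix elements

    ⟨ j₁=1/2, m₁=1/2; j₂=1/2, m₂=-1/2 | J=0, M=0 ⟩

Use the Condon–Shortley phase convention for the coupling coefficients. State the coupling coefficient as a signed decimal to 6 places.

+0.707107

j₁+j₂−J=1  J+j₁−j₂=0  J−j₁+j₂=0  j₁+j₂+J+1=2
(j₁±m₁, j₂±m₂, J±M) = (1,0,0,1,0,0)
P² = 1/2
sum k=0..0:
  [0] +1/1 = 1
S = 1
C² = P²·S² = 1/2 ; C = +0.707107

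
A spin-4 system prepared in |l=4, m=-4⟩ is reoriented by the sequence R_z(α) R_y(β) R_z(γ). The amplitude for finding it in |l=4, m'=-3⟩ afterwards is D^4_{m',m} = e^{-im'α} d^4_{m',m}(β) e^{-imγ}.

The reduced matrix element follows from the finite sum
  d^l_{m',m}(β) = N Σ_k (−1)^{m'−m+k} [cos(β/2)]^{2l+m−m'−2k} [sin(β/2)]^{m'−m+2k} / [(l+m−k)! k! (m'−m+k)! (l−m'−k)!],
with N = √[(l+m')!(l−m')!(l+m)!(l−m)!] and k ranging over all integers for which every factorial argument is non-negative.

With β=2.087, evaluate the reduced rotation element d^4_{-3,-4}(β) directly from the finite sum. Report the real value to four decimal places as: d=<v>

d=-0.0200

d^4_{-3,-4}(β=2.0870) via the finite sum:
c=cos(2.087000/2)=0.503199, s=sin(2.087000/2)=0.864171; N=√[1·5040·1·40320]=14255.272709
k: max(0,(-4)−(-3))=0 … min(4+(-4),4−(-3))=0
  k=0: (−1)^1·14255.2727/(5040)·0.5032^7·0.8642^1 = -0.019967
d^4_{-3,-4}(2.0870) = -0.019967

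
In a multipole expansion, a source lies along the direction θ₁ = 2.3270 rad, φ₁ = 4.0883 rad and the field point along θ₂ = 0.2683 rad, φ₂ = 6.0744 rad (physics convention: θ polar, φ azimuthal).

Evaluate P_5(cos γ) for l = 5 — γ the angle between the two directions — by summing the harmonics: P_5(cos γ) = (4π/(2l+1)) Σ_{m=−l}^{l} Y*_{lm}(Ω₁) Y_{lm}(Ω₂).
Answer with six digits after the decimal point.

Summing Y*_{l m}(θ₁,φ₁)·Y_{l m}(θ₂,φ₂) over m ∈ [−5, 5]; prefactor 4π/(2·5+1) = 1.142397:
  term(m=-5) = -0.00005 + 0.00003j   from Y*(Ω₁)=-0.00200 + 0.09453j, Y(Ω₂)=0.00031 + 0.00053j
  term(m=-4) = 0.00018 + 0.00196j   from Y*(Ω₁)=0.22532 + 0.16960j, Y(Ω₂)=0.00469 + 0.00518j
  term(m=-3) = 0.01940 + 0.00653j   from Y*(Ω₁)=0.41168 - 0.12801j, Y(Ω₂)=0.03847 + 0.02783j
  term(m=-2) = 0.03517 - 0.03851j   from Y*(Ω₁)=0.08047 - 0.24073j, Y(Ω₂)=0.18781 + 0.08332j
  term(m=-1) = 0.04586 + 0.10400j   from Y*(Ω₁)=0.12748 + 0.17704j, Y(Ω₂)=0.50966 + 0.10798j
  term(m=+0) = 0.15808 + 0.00000j   from Y*(Ω₁)=0.32036 + 0.00000j, Y(Ω₂)=0.49344 + 0.00000j
  term(m=+1) = 0.04586 - 0.10400j   from Y*(Ω₁)=-0.12748 + 0.17704j, Y(Ω₂)=-0.50966 + 0.10798j
  term(m=+2) = 0.03517 + 0.03851j   from Y*(Ω₁)=0.08047 + 0.24073j, Y(Ω₂)=0.18781 - 0.08332j
  term(m=+3) = 0.01940 - 0.00653j   from Y*(Ω₁)=-0.41168 - 0.12801j, Y(Ω₂)=-0.03847 + 0.02783j
  term(m=+4) = 0.00018 - 0.00196j   from Y*(Ω₁)=0.22532 - 0.16960j, Y(Ω₂)=0.00469 - 0.00518j
  term(m=+5) = -0.00005 - 0.00003j   from Y*(Ω₁)=0.00200 + 0.09453j, Y(Ω₂)=-0.00031 + 0.00053j
Accumulated sum 0.35919 - 0.00000j; after 4π/(2l+1) scaling, 0.41034 - 0.00000j ⇒ P_5 = 0.410337

0.410337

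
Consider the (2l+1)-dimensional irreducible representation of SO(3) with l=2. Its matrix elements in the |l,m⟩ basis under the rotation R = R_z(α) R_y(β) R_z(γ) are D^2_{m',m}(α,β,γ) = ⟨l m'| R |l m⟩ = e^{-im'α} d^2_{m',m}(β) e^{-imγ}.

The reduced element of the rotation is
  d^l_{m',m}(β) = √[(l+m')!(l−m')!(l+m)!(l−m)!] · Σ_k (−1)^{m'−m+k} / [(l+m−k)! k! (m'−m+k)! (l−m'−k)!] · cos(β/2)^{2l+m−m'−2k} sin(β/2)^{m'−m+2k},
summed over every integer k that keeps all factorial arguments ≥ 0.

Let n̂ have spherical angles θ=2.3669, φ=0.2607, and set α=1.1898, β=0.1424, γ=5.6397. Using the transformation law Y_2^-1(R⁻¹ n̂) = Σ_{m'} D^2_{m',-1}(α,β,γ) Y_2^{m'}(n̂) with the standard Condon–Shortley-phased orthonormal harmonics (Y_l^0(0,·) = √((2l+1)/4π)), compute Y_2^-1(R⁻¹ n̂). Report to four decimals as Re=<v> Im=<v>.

Re=-0.3749 Im=-0.0695

Need the full column D^2_{m',-1} for m'=−2..2 at α=1.1898, β=0.1424, γ=5.6397.
cos(β/2)=0.997466, sin(β/2)=0.071140
d^2_{-2,-1}: single k=1 term ⇒ +0.141201;  D = -0.023237+0.139276i
d^2_{-1,-1}: k∈[0..1] ⇒ +0.989904 -0.015106 = +0.974798;  D = +0.832911+0.506448i
d^2_{0,-1}: k∈[0..1] ⇒ -0.172935 +0.000880 = -0.172056;  D = -0.137646+0.103231i
d^2_{1,-1}: k∈[0..1] ⇒ +0.015106 -0.000026 = +0.015080;  D = -0.003913-0.014564i
d^2_{2,-1}: single k=0 term ⇒ -0.000718;  D = +0.000713+0.000085i
Y_2^{m'}(θ=2.3669,φ=0.2607) and Σ D·Y over m':
  (-0.0232+0.1393i)·(+0.1639-0.0941i)  (+0.8329+0.5064i)·(-0.3731+0.0995i)  (-0.1376+0.1032i)·(+0.1678+0.0000i)  (-0.0039-0.0146i)·(+0.3731+0.0995i)  (+0.0007+0.0001i)·(+0.1639+0.0941i)
Y_2^-1(R⁻¹ n̂) = -0.374901-0.069469i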